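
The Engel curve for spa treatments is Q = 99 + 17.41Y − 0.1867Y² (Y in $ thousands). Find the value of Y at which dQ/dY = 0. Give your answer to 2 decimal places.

dQ/dY = 17.41 − 0.3734Y.
The good is inferior where dQ/dY < 0. Setting dQ/dY = 0 gives Y = 17.41 / 0.3734 = 46.63.

46.63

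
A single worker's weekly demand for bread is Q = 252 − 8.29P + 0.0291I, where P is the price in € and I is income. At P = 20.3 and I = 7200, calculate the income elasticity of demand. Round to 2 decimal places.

0.71

At P = 20.3, I = 7200: Q = 293.233.
Holding P constant, ∂Q/∂I = 0.0291.
η_I = (∂Q/∂I)·(I/Q) = 0.0291 × (7200/293.233) = 0.71.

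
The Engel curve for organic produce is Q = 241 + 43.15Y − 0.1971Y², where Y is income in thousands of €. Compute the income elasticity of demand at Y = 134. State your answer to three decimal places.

At Y = 134: Q = 2483.9724.
dQ/dY = 43.15 − 0.3942Y = -9.67280.
η = (dQ/dY)·(Y/Q) = -9.67280 × (134/2483.9724) = -0.522.

-0.522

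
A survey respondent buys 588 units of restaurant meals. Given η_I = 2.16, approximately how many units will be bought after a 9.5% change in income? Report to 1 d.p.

%ΔQ ≈ η × %ΔI = 2.16 × 9.5% = 20.52%.
New Q ≈ 588 × (1 + 0.2052) = 708.7.

708.7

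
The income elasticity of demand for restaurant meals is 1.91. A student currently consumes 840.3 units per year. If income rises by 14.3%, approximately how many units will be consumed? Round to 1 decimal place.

%ΔQ ≈ η × %ΔI = 1.91 × 14.3% = 27.313%.
New Q ≈ 840.3 × (1 + 0.27313) = 1069.8.

1069.8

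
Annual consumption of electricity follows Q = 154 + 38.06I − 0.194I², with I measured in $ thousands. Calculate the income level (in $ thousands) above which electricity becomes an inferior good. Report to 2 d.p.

98.09

dQ/dI = 38.06 − 0.388I.
The good is inferior where dQ/dI < 0. Setting dQ/dI = 0 gives I = 38.06 / 0.388 = 98.09.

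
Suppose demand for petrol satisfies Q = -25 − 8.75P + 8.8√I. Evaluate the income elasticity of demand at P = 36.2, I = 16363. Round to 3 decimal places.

At P = 36.2, I = 16363: Q = 783.928.
Holding P constant, ∂Q/∂I = 8.8/(2√I) = 0.0343971.
η_I = (∂Q/∂I)·(I/Q) = 0.0343971 × (16363/783.928) = 0.718.

0.718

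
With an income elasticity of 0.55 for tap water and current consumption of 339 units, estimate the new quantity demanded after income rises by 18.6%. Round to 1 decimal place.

%ΔQ ≈ η × %ΔI = 0.55 × 18.6% = 10.23%.
New Q ≈ 339 × (1 + 0.1023) = 373.7.

373.7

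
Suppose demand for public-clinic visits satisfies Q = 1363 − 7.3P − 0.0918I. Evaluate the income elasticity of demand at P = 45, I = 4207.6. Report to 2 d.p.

At P = 45, I = 4207.6: Q = 648.242.
Holding P constant, ∂Q/∂I = −0.0918.
η_I = (∂Q/∂I)·(I/Q) = -0.0918 × (4207.6/648.242) = -0.60.

-0.60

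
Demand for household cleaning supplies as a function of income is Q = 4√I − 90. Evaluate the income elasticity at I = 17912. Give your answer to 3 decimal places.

0.601

At I = 17912: Q = 445.343.
dQ/dI = 4/(2√I) = 0.0149437 at this income.
η = (dQ/dI)·(I/Q) = 0.0149437 × (17912/445.343) = 0.601.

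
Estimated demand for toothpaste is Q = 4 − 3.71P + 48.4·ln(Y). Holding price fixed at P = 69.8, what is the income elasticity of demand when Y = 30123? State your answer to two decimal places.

At P = 69.8, Y = 30123: Q = 244.193.
Holding P constant, ∂Q/∂Y = 48.4/Y = 0.00160675.
η_Y = (∂Q/∂Y)·(Y/Q) = 0.00160675 × (30123/244.193) = 0.20.

0.20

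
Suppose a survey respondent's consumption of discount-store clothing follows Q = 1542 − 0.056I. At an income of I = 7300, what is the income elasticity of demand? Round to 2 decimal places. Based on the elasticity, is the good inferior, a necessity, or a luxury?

At I = 7300: Q = 1133.200.
dQ/dI = −0.056.
η = (dQ/dI)·(I/Q) = -0.056 × (7300/1133.200) = -0.36.
Since η < 0, the good is an inferior good.

-0.36 (inferior good)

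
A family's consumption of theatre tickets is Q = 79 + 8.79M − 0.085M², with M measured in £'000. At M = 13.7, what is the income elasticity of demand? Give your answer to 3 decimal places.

0.482

At M = 13.7: Q = 183.4694.
dQ/dM = 8.79 − 0.17M = 6.46100.
η = (dQ/dM)·(M/Q) = 6.46100 × (13.7/183.4694) = 0.482.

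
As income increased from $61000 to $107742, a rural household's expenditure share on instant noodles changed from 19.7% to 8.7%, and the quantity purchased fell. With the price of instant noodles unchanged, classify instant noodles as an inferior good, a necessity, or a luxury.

Quantity demanded falls as income rises, so η < 0.

inferior good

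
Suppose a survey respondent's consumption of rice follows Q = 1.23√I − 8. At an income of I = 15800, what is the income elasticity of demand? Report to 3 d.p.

0.527

At I = 15800: Q = 146.609.
dQ/dI = 1.23/(2√I) = 0.00489268 at this income.
η = (dQ/dI)·(I/Q) = 0.00489268 × (15800/146.609) = 0.527.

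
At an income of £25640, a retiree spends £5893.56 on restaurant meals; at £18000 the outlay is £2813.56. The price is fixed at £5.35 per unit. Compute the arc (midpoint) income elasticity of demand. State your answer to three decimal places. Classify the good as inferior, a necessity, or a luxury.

With a constant price, Q₁ = 5893.56/5.35 = 1101.600 and Q₂ = 2813.56/5.35 = 525.899 (equivalently, work directly with expenditure since P cancels).
Midpoint %ΔQ = (2813.56 − 5893.56)/4353.56 = -0.70747; midpoint %ΔI = (18000 − 25640)/21820 = -0.35014.
η = -0.70747 / -0.35014 = 2.021.
η > 1 ⇒ luxury.

2.021 (luxury)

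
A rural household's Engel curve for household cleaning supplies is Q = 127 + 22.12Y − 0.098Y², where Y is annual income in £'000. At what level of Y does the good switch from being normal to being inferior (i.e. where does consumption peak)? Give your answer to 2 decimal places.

dQ/dY = 22.12 − 0.196Y.
The good is inferior where dQ/dY < 0. Setting dQ/dY = 0 gives Y = 22.12 / 0.196 = 112.86.

112.86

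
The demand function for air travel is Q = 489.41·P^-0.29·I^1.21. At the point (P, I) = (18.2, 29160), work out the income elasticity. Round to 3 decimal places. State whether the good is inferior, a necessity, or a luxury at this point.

1.210 (luxury)

For a multiplicative demand Q = A·P^α·I^β, the income elasticity is β everywhere.
Here β = 1.21, so η = 1.210.
Since η > 1, this is a luxury.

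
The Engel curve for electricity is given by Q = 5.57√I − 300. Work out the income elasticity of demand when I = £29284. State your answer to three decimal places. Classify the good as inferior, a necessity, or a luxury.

At I = 29284: Q = 653.170.
dQ/dI = 5.57/(2√I) = 0.0162746 at this income.
η = (dQ/dI)·(I/Q) = 0.0162746 × (29284/653.170) = 0.730.
Since 0 < η < 1, the good is a necessity.

0.730 (necessity)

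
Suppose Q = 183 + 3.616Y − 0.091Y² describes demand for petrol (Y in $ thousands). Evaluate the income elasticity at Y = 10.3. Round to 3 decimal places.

At Y = 10.3: Q = 210.5906.
dQ/dY = 3.616 − 0.182Y = 1.74140.
η = (dQ/dY)·(Y/Q) = 1.74140 × (10.3/210.5906) = 0.085.

0.085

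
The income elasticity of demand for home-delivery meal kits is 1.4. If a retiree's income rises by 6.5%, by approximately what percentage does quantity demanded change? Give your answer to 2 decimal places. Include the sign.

%ΔQ ≈ η × %ΔI = 1.4 × 6.5% = 9.10%.

9.10%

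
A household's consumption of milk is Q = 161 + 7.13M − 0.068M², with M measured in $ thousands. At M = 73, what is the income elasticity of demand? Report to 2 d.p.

-0.64

At M = 73: Q = 319.1180.
dQ/dM = 7.13 − 0.136M = -2.79800.
η = (dQ/dM)·(M/Q) = -2.79800 × (73/319.1180) = -0.64.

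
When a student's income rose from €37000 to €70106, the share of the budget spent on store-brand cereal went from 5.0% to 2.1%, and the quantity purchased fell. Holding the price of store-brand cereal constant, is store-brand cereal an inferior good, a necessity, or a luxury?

inferior good

Quantity demanded falls as income rises, so η < 0.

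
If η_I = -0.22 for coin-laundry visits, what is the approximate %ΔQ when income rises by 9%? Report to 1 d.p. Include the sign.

%ΔQ ≈ η × %ΔI = -0.22 × 9% = -2.0%.

-2.0%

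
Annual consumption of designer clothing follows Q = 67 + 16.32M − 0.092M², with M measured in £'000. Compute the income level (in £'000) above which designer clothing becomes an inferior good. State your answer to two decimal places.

88.70

dQ/dM = 16.32 − 0.184M.
The good is inferior where dQ/dM < 0. Setting dQ/dM = 0 gives M = 16.32 / 0.184 = 88.70.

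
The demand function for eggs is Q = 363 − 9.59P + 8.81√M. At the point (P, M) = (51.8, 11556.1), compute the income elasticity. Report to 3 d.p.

0.582

At P = 51.8, M = 11556.1: Q = 813.307.
Holding P constant, ∂Q/∂M = 8.81/(2√M) = 0.040977.
η_M = (∂Q/∂M)·(M/Q) = 0.040977 × (11556.1/813.307) = 0.582.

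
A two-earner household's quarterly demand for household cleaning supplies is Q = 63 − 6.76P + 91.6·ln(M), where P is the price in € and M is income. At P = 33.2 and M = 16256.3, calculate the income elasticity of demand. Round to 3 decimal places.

0.126

At P = 33.2, M = 16256.3: Q = 726.743.
Holding P constant, ∂Q/∂M = 91.6/M = 0.00563474.
η_M = (∂Q/∂M)·(M/Q) = 0.00563474 × (16256.3/726.743) = 0.126.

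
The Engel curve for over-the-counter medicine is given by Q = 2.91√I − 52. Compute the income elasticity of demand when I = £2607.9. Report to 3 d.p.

At I = 2607.9: Q = 96.607.
dQ/dI = 2.91/(2√I) = 0.0284916 at this income.
η = (dQ/dI)·(I/Q) = 0.0284916 × (2607.9/96.607) = 0.769.

0.769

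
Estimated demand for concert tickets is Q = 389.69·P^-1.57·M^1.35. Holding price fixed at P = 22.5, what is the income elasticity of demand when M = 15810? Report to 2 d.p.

For a multiplicative demand Q = A·P^α·M^β, the income elasticity is β everywhere.
Here β = 1.35, so η = 1.35.

1.35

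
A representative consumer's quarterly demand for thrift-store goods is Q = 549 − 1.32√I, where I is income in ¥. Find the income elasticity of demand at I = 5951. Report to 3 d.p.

At I = 5951: Q = 447.172.
dQ/dI = -1.32/(2√I) = -0.00855557 at this income.
η = (dQ/dI)·(I/Q) = -0.00855557 × (5951/447.172) = -0.114.

-0.114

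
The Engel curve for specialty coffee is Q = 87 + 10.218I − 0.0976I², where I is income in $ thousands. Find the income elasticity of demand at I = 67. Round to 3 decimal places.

At I = 67: Q = 333.4796.
dQ/dI = 10.218 − 0.1952I = -2.86040.
η = (dQ/dI)·(I/Q) = -2.86040 × (67/333.4796) = -0.575.

-0.575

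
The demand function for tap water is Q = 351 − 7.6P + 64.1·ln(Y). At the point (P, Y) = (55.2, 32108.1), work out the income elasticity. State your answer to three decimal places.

At P = 55.2, Y = 32108.1: Q = 596.637.
Holding P constant, ∂Q/∂Y = 64.1/Y = 0.00199638.
η_Y = (∂Q/∂Y)·(Y/Q) = 0.00199638 × (32108.1/596.637) = 0.107.

0.107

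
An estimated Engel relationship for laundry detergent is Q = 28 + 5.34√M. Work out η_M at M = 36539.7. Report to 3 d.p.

0.487

At M = 36539.7: Q = 1048.760.
dQ/dM = 5.34/(2√M) = 0.0139678 at this income.
η = (dQ/dM)·(M/Q) = 0.0139678 × (36539.7/1048.760) = 0.487.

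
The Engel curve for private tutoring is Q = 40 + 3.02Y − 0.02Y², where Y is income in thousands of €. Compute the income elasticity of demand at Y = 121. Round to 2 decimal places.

-1.96

At Y = 121: Q = 112.6000.
dQ/dY = 3.02 − 0.04Y = -1.82000.
η = (dQ/dY)·(Y/Q) = -1.82000 × (121/112.6000) = -1.96.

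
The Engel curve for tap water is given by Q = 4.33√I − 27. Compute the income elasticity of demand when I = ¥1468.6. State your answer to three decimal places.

At I = 1468.6: Q = 138.936.
dQ/dI = 4.33/(2√I) = 0.0564945 at this income.
η = (dQ/dI)·(I/Q) = 0.0564945 × (1468.6/138.936) = 0.597.

0.597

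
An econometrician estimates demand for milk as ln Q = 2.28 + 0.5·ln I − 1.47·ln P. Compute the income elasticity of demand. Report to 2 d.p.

In a log-linear demand, the coefficient on ln I is the income elasticity.
So η = 0.50.

0.50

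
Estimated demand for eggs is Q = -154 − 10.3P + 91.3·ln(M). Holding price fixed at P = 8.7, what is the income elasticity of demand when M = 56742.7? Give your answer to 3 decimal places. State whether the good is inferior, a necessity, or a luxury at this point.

At P = 8.7, M = 56742.7: Q = 755.786.
Holding P constant, ∂Q/∂M = 91.3/M = 0.00160902.
η_M = (∂Q/∂M)·(M/Q) = 0.00160902 × (56742.7/755.786) = 0.121.
Since 0 < η < 1, this is a necessity.

0.121 (necessity)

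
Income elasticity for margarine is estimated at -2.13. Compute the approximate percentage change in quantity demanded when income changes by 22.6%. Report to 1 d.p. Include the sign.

%ΔQ ≈ η × %ΔI = -2.13 × 22.6% = -48.1%.

-48.1%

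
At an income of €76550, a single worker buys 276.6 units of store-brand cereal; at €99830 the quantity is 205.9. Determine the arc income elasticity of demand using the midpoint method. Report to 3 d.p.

-1.110

ΔQ = 205.9 − 276.6 = -70.7; midpoint Q̄ = (276.6 + 205.9)/2 = 241.25.
ΔI = 99830 − 76550 = 23280; midpoint Ī = (76550 + 99830)/2 = 88190.
η = (ΔQ/Q̄) ÷ (ΔI/Ī) = (-70.7/241.25) ÷ (23280/88190) = -1.110.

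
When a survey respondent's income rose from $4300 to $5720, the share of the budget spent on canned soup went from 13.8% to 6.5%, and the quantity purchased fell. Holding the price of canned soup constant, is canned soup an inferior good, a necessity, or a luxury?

Quantity demanded falls as income rises, so η < 0.

inferior good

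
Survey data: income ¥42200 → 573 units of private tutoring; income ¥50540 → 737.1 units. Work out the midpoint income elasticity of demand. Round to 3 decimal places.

1.393

ΔQ = 737.1 − 573 = 164.1; midpoint Q̄ = (573 + 737.1)/2 = 655.05.
ΔI = 50540 − 42200 = 8340; midpoint Ī = (42200 + 50540)/2 = 46370.
η = (ΔQ/Q̄) ÷ (ΔI/Ī) = (164.1/655.05) ÷ (8340/46370) = 1.393.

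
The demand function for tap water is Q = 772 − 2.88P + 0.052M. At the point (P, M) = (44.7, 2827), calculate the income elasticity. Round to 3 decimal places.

0.186

At P = 44.7, M = 2827: Q = 790.268.
Holding P constant, ∂Q/∂M = 0.052.
η_M = (∂Q/∂M)·(M/Q) = 0.052 × (2827/790.268) = 0.186.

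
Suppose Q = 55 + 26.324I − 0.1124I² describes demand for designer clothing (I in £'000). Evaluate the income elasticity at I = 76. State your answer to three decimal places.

At I = 76: Q = 1406.4016.
dQ/dI = 26.324 − 0.2248I = 9.23920.
η = (dQ/dI)·(I/Q) = 9.23920 × (76/1406.4016) = 0.499.

0.499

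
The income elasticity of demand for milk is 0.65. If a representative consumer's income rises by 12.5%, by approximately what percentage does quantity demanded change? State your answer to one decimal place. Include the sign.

8.1%

%ΔQ ≈ η × %ΔI = 0.65 × 12.5% = 8.1%.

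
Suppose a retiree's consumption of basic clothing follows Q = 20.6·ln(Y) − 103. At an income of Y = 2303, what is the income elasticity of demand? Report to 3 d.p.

0.365

At Y = 2303: Q = 56.485.
dQ/dY = 20.6/Y = 0.00894485 at this income.
η = (dQ/dY)·(Y/Q) = 0.00894485 × (2303/56.485) = 0.365.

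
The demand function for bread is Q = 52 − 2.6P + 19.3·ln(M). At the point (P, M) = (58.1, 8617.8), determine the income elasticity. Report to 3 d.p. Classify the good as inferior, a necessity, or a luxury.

At P = 58.1, M = 8617.8: Q = 75.829.
Holding P constant, ∂Q/∂M = 19.3/M = 0.00223955.
η_M = (∂Q/∂M)·(M/Q) = 0.00223955 × (8617.8/75.829) = 0.255.
Since 0 < η < 1, this is a necessity.

0.255 (necessity)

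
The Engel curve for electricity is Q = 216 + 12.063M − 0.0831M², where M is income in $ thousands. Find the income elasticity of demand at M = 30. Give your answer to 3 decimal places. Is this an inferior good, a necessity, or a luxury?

0.422 (necessity)

At M = 30: Q = 503.1000.
dQ/dM = 12.063 − 0.1662M = 7.07700.
η = (dQ/dM)·(M/Q) = 7.07700 × (30/503.1000) = 0.422.
0 < η < 1 ⇒ necessity.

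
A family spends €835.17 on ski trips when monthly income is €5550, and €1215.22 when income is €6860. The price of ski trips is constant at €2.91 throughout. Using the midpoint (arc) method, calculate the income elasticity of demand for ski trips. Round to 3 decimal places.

With a constant price, Q₁ = 835.17/2.91 = 287.000 and Q₂ = 1215.22/2.91 = 417.601 (equivalently, work directly with expenditure since P cancels).
Midpoint %ΔQ = (1215.22 − 835.17)/1025.20 = 0.37071; midpoint %ΔI = (6860 − 5550)/6205 = 0.21112.
η = 0.37071 / 0.21112 = 1.756.

1.756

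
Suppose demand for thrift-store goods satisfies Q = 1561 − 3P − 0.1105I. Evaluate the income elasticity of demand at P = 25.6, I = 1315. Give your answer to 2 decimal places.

At P = 25.6, I = 1315: Q = 1338.893.
Holding P constant, ∂Q/∂I = −0.1105.
η_I = (∂Q/∂I)·(I/Q) = -0.1105 × (1315/1338.893) = -0.11.

-0.11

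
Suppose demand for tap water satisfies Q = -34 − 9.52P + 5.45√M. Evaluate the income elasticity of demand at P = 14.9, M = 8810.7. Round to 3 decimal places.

0.762

At P = 14.9, M = 8810.7: Q = 335.718.
Holding P constant, ∂Q/∂M = 5.45/(2√M) = 0.029031.
η_M = (∂Q/∂M)·(M/Q) = 0.029031 × (8810.7/335.718) = 0.762.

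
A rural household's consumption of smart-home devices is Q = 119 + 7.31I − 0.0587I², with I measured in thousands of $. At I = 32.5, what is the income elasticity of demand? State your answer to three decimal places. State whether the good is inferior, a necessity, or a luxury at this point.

0.386 (necessity)

At I = 32.5: Q = 294.5731.
dQ/dI = 7.31 − 0.1174I = 3.49450.
η = (dQ/dI)·(I/Q) = 3.49450 × (32.5/294.5731) = 0.386.
0 < η < 1 ⇒ necessity.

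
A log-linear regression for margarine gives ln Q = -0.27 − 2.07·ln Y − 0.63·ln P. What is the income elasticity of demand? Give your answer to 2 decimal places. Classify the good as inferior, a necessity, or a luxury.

In a log-linear demand, the coefficient on ln Y is the income elasticity.
So η = -2.07.
η < 0 ⇒ inferior good.

-2.07 (inferior good)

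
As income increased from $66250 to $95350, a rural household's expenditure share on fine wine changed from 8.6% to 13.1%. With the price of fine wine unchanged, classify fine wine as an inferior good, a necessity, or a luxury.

The budget share rises as income rises, so η > 1.

luxury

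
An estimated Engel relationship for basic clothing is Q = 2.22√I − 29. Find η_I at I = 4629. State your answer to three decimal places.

0.619

At I = 4629: Q = 122.042.
dQ/dI = 2.22/(2√I) = 0.0163147 at this income.
η = (dQ/dI)·(I/Q) = 0.0163147 × (4629/122.042) = 0.619.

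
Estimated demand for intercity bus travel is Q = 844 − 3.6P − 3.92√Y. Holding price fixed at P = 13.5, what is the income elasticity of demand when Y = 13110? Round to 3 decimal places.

-0.648

At P = 13.5, Y = 13110: Q = 346.564.
Holding P constant, ∂Q/∂Y = -3.92/(2√Y) = -0.0171181.
η_Y = (∂Q/∂Y)·(Y/Q) = -0.0171181 × (13110/346.564) = -0.648.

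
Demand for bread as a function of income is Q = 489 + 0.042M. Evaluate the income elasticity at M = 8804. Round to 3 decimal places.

At M = 8804: Q = 858.768.
dQ/dM = 0.042.
η = (dQ/dM)·(M/Q) = 0.042 × (8804/858.768) = 0.431.

0.431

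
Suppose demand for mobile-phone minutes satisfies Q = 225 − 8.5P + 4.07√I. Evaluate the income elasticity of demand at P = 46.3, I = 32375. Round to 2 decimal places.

At P = 46.3, I = 32375: Q = 563.767.
Holding P constant, ∂Q/∂I = 4.07/(2√I) = 0.0113099.
η_I = (∂Q/∂I)·(I/Q) = 0.0113099 × (32375/563.767) = 0.65.

0.65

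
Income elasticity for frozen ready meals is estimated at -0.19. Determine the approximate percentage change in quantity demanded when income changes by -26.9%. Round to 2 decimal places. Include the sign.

5.11%

%ΔQ ≈ η × %ΔI = -0.19 × (-26.9%) = 5.11%.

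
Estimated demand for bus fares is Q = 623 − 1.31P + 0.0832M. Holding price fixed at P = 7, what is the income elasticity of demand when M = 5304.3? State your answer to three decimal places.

At P = 7, M = 5304.3: Q = 1055.148.
Holding P constant, ∂Q/∂M = 0.0832.
η_M = (∂Q/∂M)·(M/Q) = 0.0832 × (5304.3/1055.148) = 0.418.

0.418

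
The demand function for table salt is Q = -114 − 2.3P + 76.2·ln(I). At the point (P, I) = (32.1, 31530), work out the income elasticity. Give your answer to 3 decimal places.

0.127

At P = 32.1, I = 31530: Q = 601.503.
Holding P constant, ∂Q/∂I = 76.2/I = 0.00241675.
η_I = (∂Q/∂I)·(I/Q) = 0.00241675 × (31530/601.503) = 0.127.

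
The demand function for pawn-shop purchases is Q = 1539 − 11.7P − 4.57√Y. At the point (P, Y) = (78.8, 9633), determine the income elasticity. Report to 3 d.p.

-1.331

At P = 78.8, Y = 9633: Q = 168.504.
Holding P constant, ∂Q/∂Y = -4.57/(2√Y) = -0.0232812.
η_Y = (∂Q/∂Y)·(Y/Q) = -0.0232812 × (9633/168.504) = -1.331.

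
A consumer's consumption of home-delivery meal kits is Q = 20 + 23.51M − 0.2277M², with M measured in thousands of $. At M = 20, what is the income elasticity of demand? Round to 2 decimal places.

0.72

At M = 20: Q = 399.1200.
dQ/dM = 23.51 − 0.4554M = 14.40200.
η = (dQ/dM)·(M/Q) = 14.40200 × (20/399.1200) = 0.72.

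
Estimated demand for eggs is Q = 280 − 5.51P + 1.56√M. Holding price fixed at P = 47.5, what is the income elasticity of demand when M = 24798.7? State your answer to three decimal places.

At P = 47.5, M = 24798.7: Q = 263.938.
Holding P constant, ∂Q/∂M = 1.56/(2√M) = 0.00495313.
η_M = (∂Q/∂M)·(M/Q) = 0.00495313 × (24798.7/263.938) = 0.465.

0.465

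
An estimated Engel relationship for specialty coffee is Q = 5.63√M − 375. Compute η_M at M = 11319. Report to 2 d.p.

At M = 11319: Q = 223.980.
dQ/dM = 5.63/(2√M) = 0.0264591 at this income.
η = (dQ/dM)·(M/Q) = 0.0264591 × (11319/223.980) = 1.34.

1.34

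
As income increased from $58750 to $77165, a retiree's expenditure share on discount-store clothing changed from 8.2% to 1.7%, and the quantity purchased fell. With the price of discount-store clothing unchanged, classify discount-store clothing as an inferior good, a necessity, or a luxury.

inferior good

Quantity demanded falls as income rises, so η < 0.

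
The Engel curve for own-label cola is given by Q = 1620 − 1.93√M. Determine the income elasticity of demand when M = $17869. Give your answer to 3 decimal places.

At M = 17869: Q = 1362.007.
dQ/dM = -1.93/(2√M) = -0.007219 at this income.
η = (dQ/dM)·(M/Q) = -0.007219 × (17869/1362.007) = -0.095.

-0.095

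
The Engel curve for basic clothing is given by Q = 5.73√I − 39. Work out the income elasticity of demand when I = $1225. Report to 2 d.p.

0.62

At I = 1225: Q = 161.550.
dQ/dI = 5.73/(2√I) = 0.0818571 at this income.
η = (dQ/dI)·(I/Q) = 0.0818571 × (1225/161.550) = 0.62.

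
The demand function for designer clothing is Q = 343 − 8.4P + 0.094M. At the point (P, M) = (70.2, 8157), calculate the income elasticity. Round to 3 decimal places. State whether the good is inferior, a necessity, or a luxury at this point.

1.474 (luxury)

At P = 70.2, M = 8157: Q = 520.078.
Holding P constant, ∂Q/∂M = 0.094.
η_M = (∂Q/∂M)·(M/Q) = 0.094 × (8157/520.078) = 1.474.
Since η > 1, this is a luxury.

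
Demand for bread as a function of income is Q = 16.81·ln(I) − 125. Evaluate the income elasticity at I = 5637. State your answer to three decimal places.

0.833

At I = 5637: Q = 20.190.
dQ/dI = 16.81/I = 0.00298208 at this income.
η = (dQ/dI)·(I/Q) = 0.00298208 × (5637/20.190) = 0.833.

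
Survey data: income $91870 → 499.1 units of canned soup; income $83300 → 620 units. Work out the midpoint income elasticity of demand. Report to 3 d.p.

-2.208

ΔQ = 620 − 499.1 = 120.9; midpoint Q̄ = (499.1 + 620)/2 = 559.55.
ΔI = 83300 − 91870 = -8570; midpoint Ī = (91870 + 83300)/2 = 87585.
η = (ΔQ/Q̄) ÷ (ΔI/Ī) = (120.9/559.55) ÷ (-8570/87585) = -2.208.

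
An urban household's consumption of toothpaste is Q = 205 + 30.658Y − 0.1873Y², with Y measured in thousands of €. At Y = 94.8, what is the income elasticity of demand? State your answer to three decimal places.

At Y = 94.8: Q = 1428.1058.
dQ/dY = 30.658 − 0.3746Y = -4.85408.
η = (dQ/dY)·(Y/Q) = -4.85408 × (94.8/1428.1058) = -0.322.

-0.322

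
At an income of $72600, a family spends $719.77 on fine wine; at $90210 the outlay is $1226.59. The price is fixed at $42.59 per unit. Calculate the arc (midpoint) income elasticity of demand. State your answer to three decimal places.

With a constant price, Q₁ = 719.77/42.59 = 16.900 and Q₂ = 1226.59/42.59 = 28.800 (equivalently, work directly with expenditure since P cancels).
Midpoint %ΔQ = (1226.59 − 719.77)/973.18 = 0.52079; midpoint %ΔI = (90210 − 72600)/81405 = 0.21633.
η = 0.52079 / 0.21633 = 2.407.

2.407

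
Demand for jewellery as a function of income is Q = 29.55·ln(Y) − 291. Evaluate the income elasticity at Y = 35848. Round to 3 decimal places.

At Y = 35848: Q = 18.892.
dQ/dY = 29.55/Y = 0.000824314 at this income.
η = (dQ/dY)·(Y/Q) = 0.000824314 × (35848/18.892) = 1.564.

1.564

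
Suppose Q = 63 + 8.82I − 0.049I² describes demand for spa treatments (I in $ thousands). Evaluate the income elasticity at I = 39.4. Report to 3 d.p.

At I = 39.4: Q = 334.4424.
dQ/dI = 8.82 − 0.098I = 4.95880.
η = (dQ/dI)·(I/Q) = 4.95880 × (39.4/334.4424) = 0.584.

0.584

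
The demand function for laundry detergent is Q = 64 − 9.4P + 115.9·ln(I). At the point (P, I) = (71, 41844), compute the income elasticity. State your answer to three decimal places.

At P = 71, I = 41844: Q = 629.973.
Holding P constant, ∂Q/∂I = 115.9/I = 0.00276981.
η_I = (∂Q/∂I)·(I/Q) = 0.00276981 × (41844/629.973) = 0.184.

0.184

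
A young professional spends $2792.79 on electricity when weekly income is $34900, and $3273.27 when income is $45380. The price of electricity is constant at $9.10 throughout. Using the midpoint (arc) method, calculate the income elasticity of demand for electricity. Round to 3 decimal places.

0.607

With a constant price, Q₁ = 2792.79/9.10 = 306.900 and Q₂ = 3273.27/9.10 = 359.700 (equivalently, work directly with expenditure since P cancels).
Midpoint %ΔQ = (3273.27 − 2792.79)/3033.03 = 0.15842; midpoint %ΔI = (45380 − 34900)/40140 = 0.26109.
η = 0.15842 / 0.26109 = 0.607.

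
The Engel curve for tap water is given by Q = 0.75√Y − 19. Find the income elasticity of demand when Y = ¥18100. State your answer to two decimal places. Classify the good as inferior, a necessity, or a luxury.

At Y = 18100: Q = 81.902.
dQ/dY = 0.75/(2√Y) = 0.00278735 at this income.
η = (dQ/dY)·(Y/Q) = 0.00278735 × (18100/81.902) = 0.62.
Since 0 < η < 1, the good is a necessity.

0.62 (necessity)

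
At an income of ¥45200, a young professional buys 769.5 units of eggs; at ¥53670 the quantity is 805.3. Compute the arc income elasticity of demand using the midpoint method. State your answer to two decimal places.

ΔQ = 805.3 − 769.5 = 35.8; midpoint Q̄ = (769.5 + 805.3)/2 = 787.4.
ΔI = 53670 − 45200 = 8470; midpoint Ī = (45200 + 53670)/2 = 49435.
η = (ΔQ/Q̄) ÷ (ΔI/Ī) = (35.8/787.4) ÷ (8470/49435) = 0.27.

0.27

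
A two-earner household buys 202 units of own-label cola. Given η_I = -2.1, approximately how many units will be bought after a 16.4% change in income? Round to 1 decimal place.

%ΔQ ≈ η × %ΔI = -2.1 × 16.4% = -34.44%.
New Q ≈ 202 × (1 − 0.3444) = 132.4.

132.4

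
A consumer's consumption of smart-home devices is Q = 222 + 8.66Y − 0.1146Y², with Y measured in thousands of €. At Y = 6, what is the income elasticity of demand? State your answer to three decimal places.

At Y = 6: Q = 269.8344.
dQ/dY = 8.66 − 0.2292Y = 7.28480.
η = (dQ/dY)·(Y/Q) = 7.28480 × (6/269.8344) = 0.162.

0.162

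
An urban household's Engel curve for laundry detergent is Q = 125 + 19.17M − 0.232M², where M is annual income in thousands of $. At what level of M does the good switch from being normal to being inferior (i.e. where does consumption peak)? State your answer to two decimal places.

dQ/dM = 19.17 − 0.464M.
The good is inferior where dQ/dM < 0. Setting dQ/dM = 0 gives M = 19.17 / 0.464 = 41.31.

41.31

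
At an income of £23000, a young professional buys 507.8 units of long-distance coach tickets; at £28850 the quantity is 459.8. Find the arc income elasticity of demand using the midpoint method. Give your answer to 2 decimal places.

-0.44

ΔQ = 459.8 − 507.8 = -48; midpoint Q̄ = (507.8 + 459.8)/2 = 483.8.
ΔI = 28850 − 23000 = 5850; midpoint Ī = (23000 + 28850)/2 = 25925.
η = (ΔQ/Q̄) ÷ (ΔI/Ī) = (-48/483.8) ÷ (5850/25925) = -0.44.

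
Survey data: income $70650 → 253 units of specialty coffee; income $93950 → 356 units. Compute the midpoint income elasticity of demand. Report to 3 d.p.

ΔQ = 356 − 253 = 103; midpoint Q̄ = (253 + 356)/2 = 304.5.
ΔI = 93950 − 70650 = 23300; midpoint Ī = (70650 + 93950)/2 = 82300.
η = (ΔQ/Q̄) ÷ (ΔI/Ī) = (103/304.5) ÷ (23300/82300) = 1.195.

1.195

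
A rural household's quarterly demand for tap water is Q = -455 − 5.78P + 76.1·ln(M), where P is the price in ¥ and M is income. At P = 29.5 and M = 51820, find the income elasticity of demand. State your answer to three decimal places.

At P = 29.5, M = 51820: Q = 200.596.
Holding P constant, ∂Q/∂M = 76.1/M = 0.00146854.
η_M = (∂Q/∂M)·(M/Q) = 0.00146854 × (51820/200.596) = 0.379.

0.379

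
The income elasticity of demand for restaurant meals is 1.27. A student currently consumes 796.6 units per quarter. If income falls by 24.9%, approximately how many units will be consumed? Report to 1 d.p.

544.7

%ΔQ ≈ η × %ΔI = 1.27 × (-24.9%) = -31.623%.
New Q ≈ 796.6 × (1 − 0.31623) = 544.7.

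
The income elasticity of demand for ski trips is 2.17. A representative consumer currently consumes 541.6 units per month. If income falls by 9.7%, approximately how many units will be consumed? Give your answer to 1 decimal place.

%ΔQ ≈ η × %ΔI = 2.17 × (-9.7%) = -21.049%.
New Q ≈ 541.6 × (1 − 0.21049) = 427.6.

427.6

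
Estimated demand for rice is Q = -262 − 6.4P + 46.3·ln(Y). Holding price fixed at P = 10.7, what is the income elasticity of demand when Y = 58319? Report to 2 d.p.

At P = 10.7, Y = 58319: Q = 177.602.
Holding P constant, ∂Q/∂Y = 46.3/Y = 0.000793909.
η_Y = (∂Q/∂Y)·(Y/Q) = 0.000793909 × (58319/177.602) = 0.26.

0.26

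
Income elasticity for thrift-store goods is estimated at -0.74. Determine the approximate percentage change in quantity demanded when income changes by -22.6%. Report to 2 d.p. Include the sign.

%ΔQ ≈ η × %ΔI = -0.74 × (-22.6%) = 16.72%.

16.72%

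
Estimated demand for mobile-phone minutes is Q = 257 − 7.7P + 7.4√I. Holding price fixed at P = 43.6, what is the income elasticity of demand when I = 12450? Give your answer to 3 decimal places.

0.553

At P = 43.6, I = 12450: Q = 746.969.
Holding P constant, ∂Q/∂I = 7.4/(2√I) = 0.0331602.
η_I = (∂Q/∂I)·(I/Q) = 0.0331602 × (12450/746.969) = 0.553.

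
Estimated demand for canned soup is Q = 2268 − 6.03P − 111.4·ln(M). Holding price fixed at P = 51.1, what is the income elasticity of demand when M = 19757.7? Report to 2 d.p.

At P = 51.1, M = 19757.7: Q = 857.976.
Holding P constant, ∂Q/∂M = -111.4/M = -0.00563831.
η_M = (∂Q/∂M)·(M/Q) = -0.00563831 × (19757.7/857.976) = -0.13.

-0.13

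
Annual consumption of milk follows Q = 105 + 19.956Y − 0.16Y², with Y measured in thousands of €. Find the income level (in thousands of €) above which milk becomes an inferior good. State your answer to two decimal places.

dQ/dY = 19.956 − 0.32Y.
The good is inferior where dQ/dY < 0. Setting dQ/dY = 0 gives Y = 19.956 / 0.32 = 62.36.

62.36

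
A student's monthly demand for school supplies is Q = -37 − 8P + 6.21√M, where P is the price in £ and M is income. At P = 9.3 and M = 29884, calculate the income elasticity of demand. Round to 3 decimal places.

At P = 9.3, M = 29884: Q = 962.122.
Holding P constant, ∂Q/∂M = 6.21/(2√M) = 0.0179615.
η_M = (∂Q/∂M)·(M/Q) = 0.0179615 × (29884/962.122) = 0.558.

0.558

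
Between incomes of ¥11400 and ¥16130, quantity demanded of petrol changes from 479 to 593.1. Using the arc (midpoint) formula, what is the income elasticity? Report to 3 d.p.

ΔQ = 593.1 − 479 = 114.1; midpoint Q̄ = (479 + 593.1)/2 = 536.05.
ΔI = 16130 − 11400 = 4730; midpoint Ī = (11400 + 16130)/2 = 13765.
η = (ΔQ/Q̄) ÷ (ΔI/Ī) = (114.1/536.05) ÷ (4730/13765) = 0.619.

0.619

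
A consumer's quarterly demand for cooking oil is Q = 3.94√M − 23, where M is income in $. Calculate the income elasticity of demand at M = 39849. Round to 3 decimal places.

At M = 39849: Q = 763.511.
dQ/dM = 3.94/(2√M) = 0.00986864 at this income.
η = (dQ/dM)·(M/Q) = 0.00986864 × (39849/763.511) = 0.515.

0.515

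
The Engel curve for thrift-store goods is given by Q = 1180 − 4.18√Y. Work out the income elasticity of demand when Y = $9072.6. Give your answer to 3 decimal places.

At Y = 9072.6: Q = 781.854.
dQ/dY = -4.18/(2√Y) = -0.0219422 at this income.
η = (dQ/dY)·(Y/Q) = -0.0219422 × (9072.6/781.854) = -0.255.

-0.255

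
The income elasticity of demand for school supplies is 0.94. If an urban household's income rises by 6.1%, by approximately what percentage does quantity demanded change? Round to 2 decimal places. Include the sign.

%ΔQ ≈ η × %ΔI = 0.94 × 6.1% = 5.73%.

5.73%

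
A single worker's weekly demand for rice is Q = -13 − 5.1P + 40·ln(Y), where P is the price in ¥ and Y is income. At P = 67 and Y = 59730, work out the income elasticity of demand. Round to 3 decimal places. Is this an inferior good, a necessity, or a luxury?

0.469 (necessity)

At P = 67, Y = 59730: Q = 85.204.
Holding P constant, ∂Q/∂Y = 40/Y = 0.00066968.
η_Y = (∂Q/∂Y)·(Y/Q) = 0.00066968 × (59730/85.204) = 0.469.
Since 0 < η < 1, this is a necessity.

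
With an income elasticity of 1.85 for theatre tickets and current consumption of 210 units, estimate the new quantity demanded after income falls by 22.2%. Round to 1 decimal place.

123.8

%ΔQ ≈ η × %ΔI = 1.85 × (-22.2%) = -41.07%.
New Q ≈ 210 × (1 − 0.4107) = 123.8.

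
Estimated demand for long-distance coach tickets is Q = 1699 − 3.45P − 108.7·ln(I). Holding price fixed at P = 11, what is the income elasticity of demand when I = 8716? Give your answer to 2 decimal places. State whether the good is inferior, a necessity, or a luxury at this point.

-0.16 (inferior good)

At P = 11, I = 8716: Q = 674.824.
Holding P constant, ∂Q/∂I = -108.7/I = -0.0124713.
η_I = (∂Q/∂I)·(I/Q) = -0.0124713 × (8716/674.824) = -0.16.
Since η < 0, this is an inferior good.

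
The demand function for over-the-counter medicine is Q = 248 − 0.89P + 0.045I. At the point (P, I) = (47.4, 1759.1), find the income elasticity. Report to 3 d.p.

0.278

At P = 47.4, I = 1759.1: Q = 284.974.
Holding P constant, ∂Q/∂I = 0.045.
η_I = (∂Q/∂I)·(I/Q) = 0.045 × (1759.1/284.974) = 0.278.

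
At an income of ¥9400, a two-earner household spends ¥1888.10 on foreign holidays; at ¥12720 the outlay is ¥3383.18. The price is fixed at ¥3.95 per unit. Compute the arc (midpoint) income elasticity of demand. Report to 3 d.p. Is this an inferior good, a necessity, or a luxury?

1.890 (luxury)

With a constant price, Q₁ = 1888.10/3.95 = 478.000 and Q₂ = 3383.18/3.95 = 856.501 (equivalently, work directly with expenditure since P cancels).
Midpoint %ΔQ = (3383.18 − 1888.10)/2635.64 = 0.56726; midpoint %ΔI = (12720 − 9400)/11060 = 0.30018.
η = 0.56726 / 0.30018 = 1.890.
η > 1 ⇒ luxury.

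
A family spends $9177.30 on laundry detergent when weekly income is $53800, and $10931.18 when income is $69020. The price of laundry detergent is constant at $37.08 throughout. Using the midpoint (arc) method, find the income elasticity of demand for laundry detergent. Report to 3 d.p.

With a constant price, Q₁ = 9177.30/37.08 = 247.500 and Q₂ = 10931.18/37.08 = 294.800 (equivalently, work directly with expenditure since P cancels).
Midpoint %ΔQ = (10931.18 − 9177.30)/10054.24 = 0.17444; midpoint %ΔI = (69020 − 53800)/61410 = 0.24784.
η = 0.17444 / 0.24784 = 0.704.

0.704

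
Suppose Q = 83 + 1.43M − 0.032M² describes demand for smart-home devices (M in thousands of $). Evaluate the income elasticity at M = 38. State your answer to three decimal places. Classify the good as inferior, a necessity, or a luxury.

At M = 38: Q = 91.1320.
dQ/dM = 1.43 − 0.064M = -1.00200.
η = (dQ/dM)·(M/Q) = -1.00200 × (38/91.1320) = -0.418.
η < 0 ⇒ inferior good.

-0.418 (inferior good)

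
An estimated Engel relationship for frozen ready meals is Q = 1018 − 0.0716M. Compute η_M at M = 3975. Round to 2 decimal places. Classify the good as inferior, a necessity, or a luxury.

At M = 3975: Q = 733.390.
dQ/dM = −0.0716.
η = (dQ/dM)·(M/Q) = -0.0716 × (3975/733.390) = -0.39.
Since η < 0, the good is an inferior good.

-0.39 (inferior good)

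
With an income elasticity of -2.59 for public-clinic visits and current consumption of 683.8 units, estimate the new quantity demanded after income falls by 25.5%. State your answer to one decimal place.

%ΔQ ≈ η × %ΔI = -2.59 × (-25.5%) = 66.045%.
New Q ≈ 683.8 × (1 + 0.66045) = 1135.4.

1135.4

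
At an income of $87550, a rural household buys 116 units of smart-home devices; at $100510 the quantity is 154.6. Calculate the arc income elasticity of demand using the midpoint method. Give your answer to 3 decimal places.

2.070

ΔQ = 154.6 − 116 = 38.6; midpoint Q̄ = (116 + 154.6)/2 = 135.3.
ΔI = 100510 − 87550 = 12960; midpoint Ī = (87550 + 100510)/2 = 94030.
η = (ΔQ/Q̄) ÷ (ΔI/Ī) = (38.6/135.3) ÷ (12960/94030) = 2.070.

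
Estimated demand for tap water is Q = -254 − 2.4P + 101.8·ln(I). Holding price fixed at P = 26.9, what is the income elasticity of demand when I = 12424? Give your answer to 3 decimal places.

At P = 26.9, I = 12424: Q = 641.148.
Holding P constant, ∂Q/∂I = 101.8/I = 0.00819382.
η_I = (∂Q/∂I)·(I/Q) = 0.00819382 × (12424/641.148) = 0.159.

0.159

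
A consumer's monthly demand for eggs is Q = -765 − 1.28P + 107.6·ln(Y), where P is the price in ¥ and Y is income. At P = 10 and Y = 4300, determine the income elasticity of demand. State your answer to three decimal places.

0.879

At P = 10, Y = 4300: Q = 122.421.
Holding P constant, ∂Q/∂Y = 107.6/Y = 0.0250233.
η_Y = (∂Q/∂Y)·(Y/Q) = 0.0250233 × (4300/122.421) = 0.879.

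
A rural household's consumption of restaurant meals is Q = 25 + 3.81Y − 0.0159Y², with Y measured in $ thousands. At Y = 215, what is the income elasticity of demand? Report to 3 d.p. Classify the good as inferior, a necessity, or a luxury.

At Y = 215: Q = 109.1725.
dQ/dY = 3.81 − 0.0318Y = -3.02700.
η = (dQ/dY)·(Y/Q) = -3.02700 × (215/109.1725) = -5.961.
η < 0 ⇒ inferior good.

-5.961 (inferior good)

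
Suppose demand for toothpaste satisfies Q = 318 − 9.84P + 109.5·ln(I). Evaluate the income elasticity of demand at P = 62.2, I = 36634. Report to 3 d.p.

At P = 62.2, I = 36634: Q = 856.658.
Holding P constant, ∂Q/∂I = 109.5/I = 0.00298903.
η_I = (∂Q/∂I)·(I/Q) = 0.00298903 × (36634/856.658) = 0.128.

0.128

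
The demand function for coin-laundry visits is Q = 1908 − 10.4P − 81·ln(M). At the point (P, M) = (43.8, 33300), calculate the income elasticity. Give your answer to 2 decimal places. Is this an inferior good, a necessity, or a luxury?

At P = 43.8, M = 33300: Q = 609.002.
Holding P constant, ∂Q/∂M = -81/M = -0.00243243.
η_M = (∂Q/∂M)·(M/Q) = -0.00243243 × (33300/609.002) = -0.13.
Since η < 0, this is an inferior good.

-0.13 (inferior good)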